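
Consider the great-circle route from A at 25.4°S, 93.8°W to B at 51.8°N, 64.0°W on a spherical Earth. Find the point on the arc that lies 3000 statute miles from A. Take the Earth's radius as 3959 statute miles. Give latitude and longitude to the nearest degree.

Convert each endpoint to a unit vector on the sphere (x = cos φ cos λ, y = cos φ sin λ, z = sin φ).
The central angle between the endpoints is δ = arccos(p₁·p₂) ≈ 1.423 rad (81.5°). The total great-circle distance is δ·R ≈ 1.423 × 3959 ≈ 5632 mi, so the target fraction is f = 3000/5632 ≈ 0.533.
Interpolate at f ≈ 0.533 with slerp weights a = sin((1−f)δ)/sin δ ≈ 0.624, b = sin(fδ)/sin δ ≈ 0.695.
p = a·p₁ + b·p₂ ≈ (0.151, -0.948, 0.279); φ = arcsin(p_z) ≈ 16.17°, λ = atan2(p_y, p_x) ≈ -80.95°.

≈ 16°N, 81°W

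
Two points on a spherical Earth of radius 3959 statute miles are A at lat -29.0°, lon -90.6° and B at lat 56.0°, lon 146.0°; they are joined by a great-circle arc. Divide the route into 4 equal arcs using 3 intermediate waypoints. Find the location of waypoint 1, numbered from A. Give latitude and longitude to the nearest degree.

From cos δ = sin φ₁ sin φ₂ + cos φ₁ cos φ₂ cos Δλ, the central angle is δ ≈ 2.307 rad (132.2°).
Interpolate at f = 1/4 with slerp weights a = sin((1−f)δ)/sin δ ≈ 1.332, b = sin(fδ)/sin δ ≈ 0.735.
p = a·p₁ + b·p₂ ≈ (-0.353, -0.935, -0.036); φ = arcsin(p_z) ≈ -2.06°, λ = atan2(p_y, p_x) ≈ -110.69°.

≈ lat -2°, lon -111°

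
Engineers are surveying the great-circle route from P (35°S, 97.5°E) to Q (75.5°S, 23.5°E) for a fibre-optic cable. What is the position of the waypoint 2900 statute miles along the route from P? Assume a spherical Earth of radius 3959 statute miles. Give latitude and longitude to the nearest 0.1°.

Convert each endpoint to a unit vector on the sphere (x = cos φ cos λ, y = cos φ sin λ, z = sin φ).
The central angle between the endpoints is δ = arccos(p₁·p₂) ≈ 0.912 rad (52.3°). The total great-circle distance is δ·R ≈ 0.912 × 3959 ≈ 3612 mi, so the target fraction is f = 2900/3612 ≈ 0.803.
Interpolate at f ≈ 0.803 with slerp weights a = sin((1−f)δ)/sin δ ≈ 0.226, b = sin(fδ)/sin δ ≈ 0.845.
p = a·p₁ + b·p₂ ≈ (0.170, 0.268, -0.948); φ = arcsin(p_z) ≈ -71.49°, λ = atan2(p_y, p_x) ≈ 57.63°.

≈ (71.5°S, 57.6°E)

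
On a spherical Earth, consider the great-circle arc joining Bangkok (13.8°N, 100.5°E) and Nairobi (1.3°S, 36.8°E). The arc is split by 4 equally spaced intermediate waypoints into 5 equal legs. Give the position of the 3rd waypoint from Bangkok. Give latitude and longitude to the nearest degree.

≈ 6°N, 62°E

The haversine formula gives a central angle δ ≈ 1.132 rad (64.9°) between the endpoints.
Interpolate at f = 3/5 with slerp weights a = sin((1−f)δ)/sin δ ≈ 0.483, b = sin(fδ)/sin δ ≈ 0.694.
p = a·p₁ + b·p₂ ≈ (0.470, 0.877, 0.100); φ = arcsin(p_z) ≈ 5.71°, λ = atan2(p_y, p_x) ≈ 61.81°.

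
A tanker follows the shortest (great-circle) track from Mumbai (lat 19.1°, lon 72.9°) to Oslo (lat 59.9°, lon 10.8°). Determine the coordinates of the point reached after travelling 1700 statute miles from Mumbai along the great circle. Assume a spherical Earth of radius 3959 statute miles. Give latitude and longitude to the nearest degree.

Write both endpoints as unit vectors p₁, p₂ with components (cos φ cos λ, cos φ sin λ, sin φ).
The central angle between the endpoints is δ = arccos(p₁·p₂) ≈ 1.042 rad (59.7°). The total great-circle distance is δ·R ≈ 1.042 × 3959 ≈ 4124 mi, so the target fraction is f = 1700/4124 ≈ 0.412.
Interpolate at f ≈ 0.412 with slerp weights a = sin((1−f)δ)/sin δ ≈ 0.666, b = sin(fδ)/sin δ ≈ 0.482.
p = a·p₁ + b·p₂ ≈ (0.423, 0.647, 0.635); φ = arcsin(p_z) ≈ 39.43°, λ = atan2(p_y, p_x) ≈ 56.83°.

≈ lat 39°, lon 57°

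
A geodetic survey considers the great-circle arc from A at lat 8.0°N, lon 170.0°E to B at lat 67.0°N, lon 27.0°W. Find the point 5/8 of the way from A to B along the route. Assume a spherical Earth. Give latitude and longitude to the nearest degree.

Write both endpoints as unit vectors p₁, p₂ with components (cos φ cos λ, cos φ sin λ, sin φ).
The central angle between the endpoints is δ = arccos(p₁·p₂) ≈ 1.815 rad (104.0°).
Interpolate at f = 5/8 with slerp weights a = sin((1−f)δ)/sin δ ≈ 0.649, b = sin(fδ)/sin δ ≈ 0.934.
p = a·p₁ + b·p₂ ≈ (-0.307, -0.054, 0.950); φ = arcsin(p_z) ≈ 71.82°, λ = atan2(p_y, p_x) ≈ -170.01°.

≈ lat 72°N, lon 170°W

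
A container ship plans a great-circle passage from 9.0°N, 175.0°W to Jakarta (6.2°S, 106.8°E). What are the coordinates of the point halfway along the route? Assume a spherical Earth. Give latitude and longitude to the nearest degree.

≈ 2°N, 146°E

Write both endpoints as unit vectors p₁, p₂ with components (cos φ cos λ, cos φ sin λ, sin φ).
The central angle between the endpoints is δ = arccos(p₁·p₂) ≈ 1.386 rad (79.4°).
Interpolate at f = 1/2 with slerp weights a = sin((1−f)δ)/sin δ ≈ 0.650, b = sin(fδ)/sin δ ≈ 0.650.
p = a·p₁ + b·p₂ ≈ (-0.826, 0.563, 0.031); φ = arcsin(p_z) ≈ 1.80°, λ = atan2(p_y, p_x) ≈ 145.75°.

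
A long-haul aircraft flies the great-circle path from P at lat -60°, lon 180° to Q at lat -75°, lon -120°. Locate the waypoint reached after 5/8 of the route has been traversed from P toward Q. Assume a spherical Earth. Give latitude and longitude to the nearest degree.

The haversine formula gives a central angle δ ≈ 0.448 rad (25.7°) between the endpoints.
Interpolate at f = 5/8 with slerp weights a = sin((1−f)δ)/sin δ ≈ 0.386, b = sin(fδ)/sin δ ≈ 0.638.
p = a·p₁ + b·p₂ ≈ (-0.276, -0.143, -0.951); φ = arcsin(p_z) ≈ -71.91°, λ = atan2(p_y, p_x) ≈ -152.57°.

≈ lat -72°, lon -153°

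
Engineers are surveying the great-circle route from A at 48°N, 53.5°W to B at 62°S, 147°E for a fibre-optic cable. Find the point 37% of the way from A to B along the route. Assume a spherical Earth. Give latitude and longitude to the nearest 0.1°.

≈ 6.8°S, 80.9°W

Convert each endpoint to a unit vector on the sphere (x = cos φ cos λ, y = cos φ sin λ, z = sin φ).
The central angle between the endpoints is δ = arccos(p₁·p₂) ≈ 2.825 rad (161.9°).
Interpolate at f = 0.37 with slerp weights a = sin((1−f)δ)/sin δ ≈ 3.145, b = sin(fδ)/sin δ ≈ 2.781.
p = a·p₁ + b·p₂ ≈ (0.157, -0.981, -0.119); φ = arcsin(p_z) ≈ -6.81°, λ = atan2(p_y, p_x) ≈ -80.92°.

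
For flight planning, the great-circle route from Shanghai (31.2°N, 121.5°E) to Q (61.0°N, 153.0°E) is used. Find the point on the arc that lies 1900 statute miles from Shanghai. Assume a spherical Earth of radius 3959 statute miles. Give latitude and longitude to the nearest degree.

≈ (55°N, 142°E)

Convert each endpoint to a unit vector on the sphere (x = cos φ cos λ, y = cos φ sin λ, z = sin φ).
The central angle between the endpoints is δ = arccos(p₁·p₂) ≈ 0.632 rad (36.2°). The total great-circle distance is δ·R ≈ 0.632 × 3959 ≈ 2503 mi, so the target fraction is f = 1900/2503 ≈ 0.759.
Interpolate at f ≈ 0.759 with slerp weights a = sin((1−f)δ)/sin δ ≈ 0.257, b = sin(fδ)/sin δ ≈ 0.781.
p = a·p₁ + b·p₂ ≈ (-0.452, 0.359, 0.816); φ = arcsin(p_z) ≈ 54.72°, λ = atan2(p_y, p_x) ≈ 141.54°.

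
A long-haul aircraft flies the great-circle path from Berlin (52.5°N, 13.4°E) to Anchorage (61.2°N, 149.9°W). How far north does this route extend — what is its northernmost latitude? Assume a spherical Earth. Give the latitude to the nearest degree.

≈ 85°N

The great circle lies in the plane with unit normal n̂ = (p₁ × p₂)/|p₁ × p₂|.
Here n̂_z ≈ -0.093; the vertex latitude is φ_max = arccos|n̂_z| ≈ 84.7°.
Check via Clairaut: cos φ_max = |cos φ₁| · sin C = cos(52.5°)·sin(8.7°) ≈ 0.093, again giving ≈ 84.7°.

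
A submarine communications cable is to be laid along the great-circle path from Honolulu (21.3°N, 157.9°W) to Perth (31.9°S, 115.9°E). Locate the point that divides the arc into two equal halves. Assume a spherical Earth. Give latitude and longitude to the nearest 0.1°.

The haversine formula gives a central angle δ ≈ 1.711 rad (98.0°) between the endpoints.
Interpolate at f = 1/2 with slerp weights a = sin((1−f)δ)/sin δ ≈ 0.762, b = sin(fδ)/sin δ ≈ 0.762.
p = a·p₁ + b·p₂ ≈ (-0.941, 0.315, -0.126); φ = arcsin(p_z) ≈ -7.23°, λ = atan2(p_y, p_x) ≈ 161.49°.

≈ 7.2°S, 161.5°E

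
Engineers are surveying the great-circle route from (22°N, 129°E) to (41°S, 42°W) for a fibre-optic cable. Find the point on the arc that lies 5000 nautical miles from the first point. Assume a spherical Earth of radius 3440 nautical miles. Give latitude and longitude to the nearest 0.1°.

≈ (55.4°S, 92.8°E)

The haversine formula gives a central angle δ ≈ 2.784 rad (159.5°) between the endpoints. The total great-circle distance is δ·R ≈ 2.784 × 3440 ≈ 9579 nmi, so the target fraction is f = 5000/9579 ≈ 0.522.
Interpolate at f ≈ 0.522 with slerp weights a = sin((1−f)δ)/sin δ ≈ 2.779, b = sin(fδ)/sin δ ≈ 2.841.
p = a·p₁ + b·p₂ ≈ (-0.028, 0.568, -0.823); φ = arcsin(p_z) ≈ -55.37°, λ = atan2(p_y, p_x) ≈ 92.83°.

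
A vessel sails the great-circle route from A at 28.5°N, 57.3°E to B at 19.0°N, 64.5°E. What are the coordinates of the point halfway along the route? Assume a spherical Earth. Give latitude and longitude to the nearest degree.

≈ 24°N, 61°E

Convert each endpoint to a unit vector on the sphere (x = cos φ cos λ, y = cos φ sin λ, z = sin φ).
The central angle between the endpoints is δ = arccos(p₁·p₂) ≈ 0.202 rad (11.6°).
Interpolate at f = 1/2 with slerp weights a = sin((1−f)δ)/sin δ ≈ 0.503, b = sin(fδ)/sin δ ≈ 0.503.
p = a·p₁ + b·p₂ ≈ (0.443, 0.801, 0.403); φ = arcsin(p_z) ≈ 23.79°, λ = atan2(p_y, p_x) ≈ 61.03°.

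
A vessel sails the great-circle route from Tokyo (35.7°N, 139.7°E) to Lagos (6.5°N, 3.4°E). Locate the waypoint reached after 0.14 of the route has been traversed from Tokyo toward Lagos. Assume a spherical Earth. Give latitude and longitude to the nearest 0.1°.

Convert each endpoint to a unit vector on the sphere (x = cos φ cos λ, y = cos φ sin λ, z = sin φ).
The central angle between the endpoints is δ = arccos(p₁·p₂) ≈ 2.114 rad (121.1°).
Interpolate at f = 0.14 with slerp weights a = sin((1−f)δ)/sin δ ≈ 1.133, b = sin(fδ)/sin δ ≈ 0.341.
p = a·p₁ + b·p₂ ≈ (-0.364, 0.615, 0.700); φ = arcsin(p_z) ≈ 44.40°, λ = atan2(p_y, p_x) ≈ 120.58°.

≈ 44.4°N, 120.6°E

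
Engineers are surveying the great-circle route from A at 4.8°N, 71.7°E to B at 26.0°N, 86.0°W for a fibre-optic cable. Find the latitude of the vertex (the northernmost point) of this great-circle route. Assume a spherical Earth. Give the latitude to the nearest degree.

The great circle lies in the plane with unit normal n̂ = (p₁ × p₂)/|p₁ × p₂|.
Here n̂_z ≈ -0.557; the vertex latitude is φ_max = arccos|n̂_z| ≈ 56.2°.
Check via Clairaut: cos φ_max = |cos φ₁| · sin C = cos(4.8°)·sin(34.0°) ≈ 0.557, again giving ≈ 56.2°.

≈ 56°N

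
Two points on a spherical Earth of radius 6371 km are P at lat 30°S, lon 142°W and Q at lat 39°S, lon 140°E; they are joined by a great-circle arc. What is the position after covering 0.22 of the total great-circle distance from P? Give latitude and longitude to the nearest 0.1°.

≈ lat 36.4°S, lon 156.7°W

Write both endpoints as unit vectors p₁, p₂ with components (cos φ cos λ, cos φ sin λ, sin φ).
The central angle between the endpoints is δ = arccos(p₁·p₂) ≈ 1.099 rad (63.0°).
Interpolate at f = 0.22 with slerp weights a = sin((1−f)δ)/sin δ ≈ 0.849, b = sin(fδ)/sin δ ≈ 0.269.
p = a·p₁ + b·p₂ ≈ (-0.739, -0.318, -0.594); φ = arcsin(p_z) ≈ -36.41°, λ = atan2(p_y, p_x) ≈ -156.71°.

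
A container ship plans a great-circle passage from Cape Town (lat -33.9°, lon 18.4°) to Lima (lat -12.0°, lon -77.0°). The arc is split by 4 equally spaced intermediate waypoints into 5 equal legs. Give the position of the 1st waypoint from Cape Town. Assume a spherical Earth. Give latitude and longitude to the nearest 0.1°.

From cos δ = sin φ₁ sin φ₂ + cos φ₁ cos φ₂ cos Δλ, the central angle is δ ≈ 1.531 rad (87.7°).
Interpolate at f = 1/5 with slerp weights a = sin((1−f)δ)/sin δ ≈ 0.942, b = sin(fδ)/sin δ ≈ 0.302.
p = a·p₁ + b·p₂ ≈ (0.808, -0.041, -0.588); φ = arcsin(p_z) ≈ -36.01°, λ = atan2(p_y, p_x) ≈ -2.90°.

≈ lat -36.0°, lon -2.9°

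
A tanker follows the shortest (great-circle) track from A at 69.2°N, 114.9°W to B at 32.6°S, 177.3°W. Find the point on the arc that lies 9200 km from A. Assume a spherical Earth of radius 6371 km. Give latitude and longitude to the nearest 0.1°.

Write both endpoints as unit vectors p₁, p₂ with components (cos φ cos λ, cos φ sin λ, sin φ).
The central angle between the endpoints is δ = arccos(p₁·p₂) ≈ 1.944 rad (111.4°). The total great-circle distance is δ·R ≈ 1.944 × 6371 ≈ 12388 km, so the target fraction is f = 9200/12388 ≈ 0.743.
Interpolate at f ≈ 0.743 with slerp weights a = sin((1−f)δ)/sin δ ≈ 0.515, b = sin(fδ)/sin δ ≈ 1.066.
p = a·p₁ + b·p₂ ≈ (-0.974, -0.208, -0.092); φ = arcsin(p_z) ≈ -5.29°, λ = atan2(p_y, p_x) ≈ -167.93°.

≈ 5.3°S, 167.9°W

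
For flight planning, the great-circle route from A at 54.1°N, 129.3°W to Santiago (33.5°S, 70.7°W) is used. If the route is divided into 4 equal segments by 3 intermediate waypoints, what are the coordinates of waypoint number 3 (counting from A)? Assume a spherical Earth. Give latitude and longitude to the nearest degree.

Convert each endpoint to a unit vector on the sphere (x = cos φ cos λ, y = cos φ sin λ, z = sin φ).
The central angle between the endpoints is δ = arccos(p₁·p₂) ≈ 1.764 rad (101.1°).
Interpolate at f = 3/4 with slerp weights a = sin((1−f)δ)/sin δ ≈ 0.435, b = sin(fδ)/sin δ ≈ 0.988.
p = a·p₁ + b·p₂ ≈ (0.111, -0.975, -0.193); φ = arcsin(p_z) ≈ -11.12°, λ = atan2(p_y, p_x) ≈ -83.52°.

≈ 11°S, 84°W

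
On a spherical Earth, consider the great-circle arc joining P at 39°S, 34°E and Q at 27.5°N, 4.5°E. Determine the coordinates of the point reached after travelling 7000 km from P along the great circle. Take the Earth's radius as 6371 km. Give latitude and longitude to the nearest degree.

Convert each endpoint to a unit vector on the sphere (x = cos φ cos λ, y = cos φ sin λ, z = sin φ).
The central angle between the endpoints is δ = arccos(p₁·p₂) ≈ 1.256 rad (72.0°). The total great-circle distance is δ·R ≈ 1.256 × 6371 ≈ 8004 km, so the target fraction is f = 7000/8004 ≈ 0.875.
Interpolate at f ≈ 0.875 with slerp weights a = sin((1−f)δ)/sin δ ≈ 0.165, b = sin(fδ)/sin δ ≈ 0.937.
p = a·p₁ + b·p₂ ≈ (0.934, 0.137, 0.329); φ = arcsin(p_z) ≈ 19.19°, λ = atan2(p_y, p_x) ≈ 8.33°.

≈ 19°N, 8°E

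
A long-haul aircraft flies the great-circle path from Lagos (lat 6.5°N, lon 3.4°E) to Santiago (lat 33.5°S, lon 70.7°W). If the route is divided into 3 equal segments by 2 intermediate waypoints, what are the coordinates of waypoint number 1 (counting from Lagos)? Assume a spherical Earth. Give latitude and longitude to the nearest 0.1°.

From cos δ = sin φ₁ sin φ₂ + cos φ₁ cos φ₂ cos Δλ, the central angle is δ ≈ 1.406 rad (80.5°).
Interpolate at f = 1/3 with slerp weights a = sin((1−f)δ)/sin δ ≈ 0.817, b = sin(fδ)/sin δ ≈ 0.458.
p = a·p₁ + b·p₂ ≈ (0.936, -0.312, -0.160); φ = arcsin(p_z) ≈ -9.22°, λ = atan2(p_y, p_x) ≈ -18.44°.

≈ lat 9.2°S, lon 18.4°W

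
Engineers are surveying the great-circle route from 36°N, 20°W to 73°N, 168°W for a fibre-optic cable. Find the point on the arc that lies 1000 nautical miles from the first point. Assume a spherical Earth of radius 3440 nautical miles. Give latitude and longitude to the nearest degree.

≈ 52°N, 24°W

From cos δ = sin φ₁ sin φ₂ + cos φ₁ cos φ₂ cos Δλ, the central angle is δ ≈ 1.201 rad (68.8°). The total great-circle distance is δ·R ≈ 1.201 × 3440 ≈ 4131 nmi, so the target fraction is f = 1000/4131 ≈ 0.242.
Interpolate at f ≈ 0.242 with slerp weights a = sin((1−f)δ)/sin δ ≈ 0.847, b = sin(fδ)/sin δ ≈ 0.307.
p = a·p₁ + b·p₂ ≈ (0.556, -0.253, 0.792); φ = arcsin(p_z) ≈ 52.35°, λ = atan2(p_y, p_x) ≈ -24.47°.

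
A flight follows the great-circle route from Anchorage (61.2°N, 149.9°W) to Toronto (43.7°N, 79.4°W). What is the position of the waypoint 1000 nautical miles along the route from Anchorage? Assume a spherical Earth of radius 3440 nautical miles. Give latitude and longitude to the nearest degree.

≈ 60°N, 116°W

Convert each endpoint to a unit vector on the sphere (x = cos φ cos λ, y = cos φ sin λ, z = sin φ).
The central angle between the endpoints is δ = arccos(p₁·p₂) ≈ 0.765 rad (43.8°). The total great-circle distance is δ·R ≈ 0.765 × 3440 ≈ 2630 nmi, so the target fraction is f = 1000/2630 ≈ 0.380.
Interpolate at f ≈ 0.380 with slerp weights a = sin((1−f)δ)/sin δ ≈ 0.659, b = sin(fδ)/sin δ ≈ 0.414.
p = a·p₁ + b·p₂ ≈ (-0.220, -0.454, 0.864); φ = arcsin(p_z) ≈ 59.74°, λ = atan2(p_y, p_x) ≈ -115.85°.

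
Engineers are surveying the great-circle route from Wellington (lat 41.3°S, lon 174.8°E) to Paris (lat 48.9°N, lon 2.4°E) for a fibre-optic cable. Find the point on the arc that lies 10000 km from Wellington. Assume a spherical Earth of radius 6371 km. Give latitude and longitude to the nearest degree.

≈ lat 39°N, lon 131°E

From cos δ = sin φ₁ sin φ₂ + cos φ₁ cos φ₂ cos Δλ, the central angle is δ ≈ 2.979 rad (170.7°). The total great-circle distance is δ·R ≈ 2.979 × 6371 ≈ 18982 km, so the target fraction is f = 10000/18982 ≈ 0.527.
Interpolate at f ≈ 0.527 with slerp weights a = sin((1−f)δ)/sin δ ≈ 6.113, b = sin(fδ)/sin δ ≈ 6.193.
p = a·p₁ + b·p₂ ≈ (-0.506, 0.587, 0.632); φ = arcsin(p_z) ≈ 39.22°, λ = atan2(p_y, p_x) ≈ 130.77°.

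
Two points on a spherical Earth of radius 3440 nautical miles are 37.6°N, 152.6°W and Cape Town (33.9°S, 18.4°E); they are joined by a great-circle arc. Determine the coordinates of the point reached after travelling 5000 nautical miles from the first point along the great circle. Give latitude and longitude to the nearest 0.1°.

Convert each endpoint to a unit vector on the sphere (x = cos φ cos λ, y = cos φ sin λ, z = sin φ).
The central angle between the endpoints is δ = arccos(p₁·p₂) ≈ 2.999 rad (171.8°). The total great-circle distance is δ·R ≈ 2.999 × 3440 ≈ 10316 nmi, so the target fraction is f = 5000/10316 ≈ 0.485.
Interpolate at f ≈ 0.485 with slerp weights a = sin((1−f)δ)/sin δ ≈ 7.024, b = sin(fδ)/sin δ ≈ 6.978.
p = a·p₁ + b·p₂ ≈ (0.555, -0.733, 0.394); φ = arcsin(p_z) ≈ 23.18°, λ = atan2(p_y, p_x) ≈ -52.86°.

≈ 23.2°N, 52.9°W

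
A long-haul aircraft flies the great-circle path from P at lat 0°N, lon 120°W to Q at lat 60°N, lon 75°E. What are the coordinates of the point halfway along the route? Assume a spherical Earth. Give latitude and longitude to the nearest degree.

≈ lat 58°N, lon 134°W

Write both endpoints as unit vectors p₁, p₂ with components (cos φ cos λ, cos φ sin λ, sin φ).
The central angle between the endpoints is δ = arccos(p₁·p₂) ≈ 2.075 rad (118.9°).
Interpolate at f = 1/2 with slerp weights a = sin((1−f)δ)/sin δ ≈ 0.983, b = sin(fδ)/sin δ ≈ 0.983.
p = a·p₁ + b·p₂ ≈ (-0.364, -0.377, 0.852); φ = arcsin(p_z) ≈ 58.39°, λ = atan2(p_y, p_x) ≈ -134.05°.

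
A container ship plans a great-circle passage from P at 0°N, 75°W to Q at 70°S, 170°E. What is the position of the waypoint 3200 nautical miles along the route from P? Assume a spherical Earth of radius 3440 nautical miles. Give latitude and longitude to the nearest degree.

Convert each endpoint to a unit vector on the sphere (x = cos φ cos λ, y = cos φ sin λ, z = sin φ).
The central angle between the endpoints is δ = arccos(p₁·p₂) ≈ 1.716 rad (98.3°). The total great-circle distance is δ·R ≈ 1.716 × 3440 ≈ 5903 nmi, so the target fraction is f = 3200/5903 ≈ 0.542.
Interpolate at f ≈ 0.542 with slerp weights a = sin((1−f)δ)/sin δ ≈ 0.715, b = sin(fδ)/sin δ ≈ 0.810.
p = a·p₁ + b·p₂ ≈ (-0.088, -0.642, -0.761); φ = arcsin(p_z) ≈ -49.59°, λ = atan2(p_y, p_x) ≈ -97.79°.

≈ 50°S, 98°W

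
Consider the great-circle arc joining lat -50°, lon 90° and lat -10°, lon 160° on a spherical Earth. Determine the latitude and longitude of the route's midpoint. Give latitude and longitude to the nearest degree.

≈ lat -35°, lon 133°

Write both endpoints as unit vectors p₁, p₂ with components (cos φ cos λ, cos φ sin λ, sin φ).
The central angle between the endpoints is δ = arccos(p₁·p₂) ≈ 1.214 rad (69.5°).
Interpolate at f = 1/2 with slerp weights a = sin((1−f)δ)/sin δ ≈ 0.609, b = sin(fδ)/sin δ ≈ 0.609.
p = a·p₁ + b·p₂ ≈ (-0.563, 0.596, -0.572); φ = arcsin(p_z) ≈ -34.89°, λ = atan2(p_y, p_x) ≈ 133.37°.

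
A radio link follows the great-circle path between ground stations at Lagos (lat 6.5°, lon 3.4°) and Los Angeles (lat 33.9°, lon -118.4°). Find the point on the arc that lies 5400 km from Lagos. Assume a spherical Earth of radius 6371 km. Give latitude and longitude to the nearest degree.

The haversine formula gives a central angle δ ≈ 1.951 rad (111.8°) between the endpoints. The total great-circle distance is δ·R ≈ 1.951 × 6371 ≈ 12432 km, so the target fraction is f = 5400/12432 ≈ 0.434.
Interpolate at f ≈ 0.434 with slerp weights a = sin((1−f)δ)/sin δ ≈ 0.962, b = sin(fδ)/sin δ ≈ 0.807.
p = a·p₁ + b·p₂ ≈ (0.635, -0.533, 0.559); φ = arcsin(p_z) ≈ 34.00°, λ = atan2(p_y, p_x) ≈ -40.00°.

≈ lat 34°, lon -40°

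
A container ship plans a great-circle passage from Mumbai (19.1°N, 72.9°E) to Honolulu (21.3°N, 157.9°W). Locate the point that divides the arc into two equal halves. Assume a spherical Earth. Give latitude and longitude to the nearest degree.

≈ (41°N, 137°E)

Write both endpoints as unit vectors p₁, p₂ with components (cos φ cos λ, cos φ sin λ, sin φ).
The central angle between the endpoints is δ = arccos(p₁·p₂) ≈ 2.024 rad (115.9°).
Interpolate at f = 1/2 with slerp weights a = sin((1−f)δ)/sin δ ≈ 0.943, b = sin(fδ)/sin δ ≈ 0.943.
p = a·p₁ + b·p₂ ≈ (-0.552, 0.521, 0.651); φ = arcsin(p_z) ≈ 40.62°, λ = atan2(p_y, p_x) ≈ 136.65°.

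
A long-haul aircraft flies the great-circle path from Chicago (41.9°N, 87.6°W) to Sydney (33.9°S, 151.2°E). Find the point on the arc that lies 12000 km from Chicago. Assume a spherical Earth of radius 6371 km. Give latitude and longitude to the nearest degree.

Write both endpoints as unit vectors p₁, p₂ with components (cos φ cos λ, cos φ sin λ, sin φ).
The central angle between the endpoints is δ = arccos(p₁·p₂) ≈ 2.336 rad (133.8°). The total great-circle distance is δ·R ≈ 2.336 × 6371 ≈ 14881 km, so the target fraction is f = 12000/14881 ≈ 0.806.
Interpolate at f ≈ 0.806 with slerp weights a = sin((1−f)δ)/sin δ ≈ 0.606, b = sin(fδ)/sin δ ≈ 1.319.
p = a·p₁ + b·p₂ ≈ (-0.940, 0.077, -0.331); φ = arcsin(p_z) ≈ -19.34°, λ = atan2(p_y, p_x) ≈ 175.32°.

≈ (19°S, 175°E)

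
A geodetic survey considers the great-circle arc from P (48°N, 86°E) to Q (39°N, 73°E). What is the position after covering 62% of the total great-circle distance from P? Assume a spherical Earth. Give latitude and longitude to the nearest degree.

Write both endpoints as unit vectors p₁, p₂ with components (cos φ cos λ, cos φ sin λ, sin φ).
The central angle between the endpoints is δ = arccos(p₁·p₂) ≈ 0.227 rad (13.0°).
Interpolate at f = 0.62 with slerp weights a = sin((1−f)δ)/sin δ ≈ 0.383, b = sin(fδ)/sin δ ≈ 0.623.
p = a·p₁ + b·p₂ ≈ (0.159, 0.719, 0.677); φ = arcsin(p_z) ≈ 42.59°, λ = atan2(p_y, p_x) ≈ 77.49°.

≈ (43°N, 77°E)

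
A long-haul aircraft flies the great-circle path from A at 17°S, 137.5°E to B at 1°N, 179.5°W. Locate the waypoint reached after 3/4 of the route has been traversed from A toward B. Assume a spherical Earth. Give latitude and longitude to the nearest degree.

≈ 4°S, 170°E

Convert each endpoint to a unit vector on the sphere (x = cos φ cos λ, y = cos φ sin λ, z = sin φ).
The central angle between the endpoints is δ = arccos(p₁·p₂) ≈ 0.804 rad (46.0°).
Interpolate at f = 3/4 with slerp weights a = sin((1−f)δ)/sin δ ≈ 0.277, b = sin(fδ)/sin δ ≈ 0.787.
p = a·p₁ + b·p₂ ≈ (-0.983, 0.172, -0.067); φ = arcsin(p_z) ≈ -3.86°, λ = atan2(p_y, p_x) ≈ 170.06°.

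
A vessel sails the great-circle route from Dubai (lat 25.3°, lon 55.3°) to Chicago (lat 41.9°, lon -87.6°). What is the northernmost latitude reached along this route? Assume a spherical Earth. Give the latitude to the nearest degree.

≈ 65°

The great circle lies in the plane with unit normal n̂ = (p₁ × p₂)/|p₁ × p₂|.
Here n̂_z ≈ -0.419; the vertex latitude is φ_max = arccos|n̂_z| ≈ 65.2°.
Check via Clairaut: cos φ_max = |cos φ₁| · sin C = cos(25.3°)·sin(27.6°) ≈ 0.419, again giving ≈ 65.2°.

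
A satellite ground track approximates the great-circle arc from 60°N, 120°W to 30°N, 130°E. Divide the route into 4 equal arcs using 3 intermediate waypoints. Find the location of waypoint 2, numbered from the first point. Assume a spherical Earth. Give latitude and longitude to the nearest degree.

≈ 58°N, 164°E

Convert each endpoint to a unit vector on the sphere (x = cos φ cos λ, y = cos φ sin λ, z = sin φ).
The central angle between the endpoints is δ = arccos(p₁·p₂) ≈ 1.282 rad (73.4°).
Interpolate at f = 2/4 with slerp weights a = sin((1−f)δ)/sin δ ≈ 0.624, b = sin(fδ)/sin δ ≈ 0.624.
p = a·p₁ + b·p₂ ≈ (-0.503, 0.144, 0.852); φ = arcsin(p_z) ≈ 58.44°, λ = atan2(p_y, p_x) ≈ 164.06°.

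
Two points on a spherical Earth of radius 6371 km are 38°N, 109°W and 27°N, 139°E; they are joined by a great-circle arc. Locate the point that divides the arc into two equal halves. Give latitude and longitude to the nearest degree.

The haversine formula gives a central angle δ ≈ 1.554 rad (89.1°) between the endpoints.
Interpolate at f = 1/2 with slerp weights a = sin((1−f)δ)/sin δ ≈ 0.701, b = sin(fδ)/sin δ ≈ 0.701.
p = a·p₁ + b·p₂ ≈ (-0.652, -0.113, 0.750); φ = arcsin(p_z) ≈ 48.61°, λ = atan2(p_y, p_x) ≈ -170.20°.

≈ 49°N, 170°W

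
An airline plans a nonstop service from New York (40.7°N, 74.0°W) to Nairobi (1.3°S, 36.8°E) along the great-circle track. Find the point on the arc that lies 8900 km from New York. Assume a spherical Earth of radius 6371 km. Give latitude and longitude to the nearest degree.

≈ (16°N, 17°E)

Write both endpoints as unit vectors p₁, p₂ with components (cos φ cos λ, cos φ sin λ, sin φ).
The central angle between the endpoints is δ = arccos(p₁·p₂) ≈ 1.859 rad (106.5°). The total great-circle distance is δ·R ≈ 1.859 × 6371 ≈ 11842 km, so the target fraction is f = 8900/11842 ≈ 0.752.
Interpolate at f ≈ 0.752 with slerp weights a = sin((1−f)δ)/sin δ ≈ 0.465, b = sin(fδ)/sin δ ≈ 1.027.
p = a·p₁ + b·p₂ ≈ (0.919, 0.277, 0.280); φ = arcsin(p_z) ≈ 16.24°, λ = atan2(p_y, p_x) ≈ 16.74°.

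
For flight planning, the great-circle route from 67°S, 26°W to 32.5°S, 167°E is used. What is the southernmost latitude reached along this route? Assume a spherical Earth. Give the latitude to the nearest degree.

The great circle lies in the plane with unit normal n̂ = (p₁ × p₂)/|p₁ × p₂|.
Here n̂_z ≈ -0.075; the vertex latitude is φ_max = arccos|n̂_z| ≈ 85.7°.

≈ 86°S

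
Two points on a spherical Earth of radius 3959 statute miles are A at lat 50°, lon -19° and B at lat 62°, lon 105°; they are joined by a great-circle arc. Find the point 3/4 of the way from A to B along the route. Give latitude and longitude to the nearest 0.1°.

Convert each endpoint to a unit vector on the sphere (x = cos φ cos λ, y = cos φ sin λ, z = sin φ).
The central angle between the endpoints is δ = arccos(p₁·p₂) ≈ 1.038 rad (59.5°).
Interpolate at f = 3/4 with slerp weights a = sin((1−f)δ)/sin δ ≈ 0.298, b = sin(fδ)/sin δ ≈ 0.815.
p = a·p₁ + b·p₂ ≈ (0.082, 0.307, 0.948); φ = arcsin(p_z) ≈ 71.45°, λ = atan2(p_y, p_x) ≈ 75.06°.

≈ lat 71.5°, lon 75.1°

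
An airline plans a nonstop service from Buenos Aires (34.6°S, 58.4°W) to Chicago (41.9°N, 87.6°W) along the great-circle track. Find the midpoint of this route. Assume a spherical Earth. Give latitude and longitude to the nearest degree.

≈ 4°N, 72°W

Convert each endpoint to a unit vector on the sphere (x = cos φ cos λ, y = cos φ sin λ, z = sin φ).
The central angle between the endpoints is δ = arccos(p₁·p₂) ≈ 1.415 rad (81.0°).
Interpolate at f = 1/2 with slerp weights a = sin((1−f)δ)/sin δ ≈ 0.658, b = sin(fδ)/sin δ ≈ 0.658.
p = a·p₁ + b·p₂ ≈ (0.304, -0.950, 0.066); φ = arcsin(p_z) ≈ 3.77°, λ = atan2(p_y, p_x) ≈ -72.25°.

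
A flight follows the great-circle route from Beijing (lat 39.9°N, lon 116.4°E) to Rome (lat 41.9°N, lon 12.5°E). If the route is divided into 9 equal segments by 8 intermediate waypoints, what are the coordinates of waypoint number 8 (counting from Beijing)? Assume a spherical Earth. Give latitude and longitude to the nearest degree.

≈ lat 47°N, lon 22°E

From cos δ = sin φ₁ sin φ₂ + cos φ₁ cos φ₂ cos Δλ, the central angle is δ ≈ 1.275 rad (73.1°).
Interpolate at f = 8/9 with slerp weights a = sin((1−f)δ)/sin δ ≈ 0.148, b = sin(fδ)/sin δ ≈ 0.947.
p = a·p₁ + b·p₂ ≈ (0.638, 0.254, 0.727); φ = arcsin(p_z) ≈ 46.65°, λ = atan2(p_y, p_x) ≈ 21.71°.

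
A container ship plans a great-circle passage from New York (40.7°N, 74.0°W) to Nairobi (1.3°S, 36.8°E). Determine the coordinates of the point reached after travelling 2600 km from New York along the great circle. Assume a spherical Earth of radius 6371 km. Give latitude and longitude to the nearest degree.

Convert each endpoint to a unit vector on the sphere (x = cos φ cos λ, y = cos φ sin λ, z = sin φ).
The central angle between the endpoints is δ = arccos(p₁·p₂) ≈ 1.859 rad (106.5°). The total great-circle distance is δ·R ≈ 1.859 × 6371 ≈ 11842 km, so the target fraction is f = 2600/11842 ≈ 0.220.
Interpolate at f ≈ 0.220 with slerp weights a = sin((1−f)δ)/sin δ ≈ 1.035, b = sin(fδ)/sin δ ≈ 0.414.
p = a·p₁ + b·p₂ ≈ (0.548, -0.507, 0.666); φ = arcsin(p_z) ≈ 41.74°, λ = atan2(p_y, p_x) ≈ -42.77°.

≈ (42°N, 43°W)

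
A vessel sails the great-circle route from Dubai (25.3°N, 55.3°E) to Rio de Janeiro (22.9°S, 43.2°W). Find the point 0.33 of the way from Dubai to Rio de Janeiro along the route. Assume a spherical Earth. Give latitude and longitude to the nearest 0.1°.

≈ 10.9°N, 21.3°E

Convert each endpoint to a unit vector on the sphere (x = cos φ cos λ, y = cos φ sin λ, z = sin φ).
The central angle between the endpoints is δ = arccos(p₁·p₂) ≈ 1.864 rad (106.8°).
Interpolate at f = 0.33 with slerp weights a = sin((1−f)δ)/sin δ ≈ 0.991, b = sin(fδ)/sin δ ≈ 0.603.
p = a·p₁ + b·p₂ ≈ (0.915, 0.356, 0.189); φ = arcsin(p_z) ≈ 10.89°, λ = atan2(p_y, p_x) ≈ 21.28°.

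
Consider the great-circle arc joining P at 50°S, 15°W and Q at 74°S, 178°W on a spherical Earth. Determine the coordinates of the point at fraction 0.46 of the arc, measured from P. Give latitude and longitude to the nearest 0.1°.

≈ 75.2°S, 24.5°W

Convert each endpoint to a unit vector on the sphere (x = cos φ cos λ, y = cos φ sin λ, z = sin φ).
The central angle between the endpoints is δ = arccos(p₁·p₂) ≈ 0.968 rad (55.5°).
Interpolate at f = 0.46 with slerp weights a = sin((1−f)δ)/sin δ ≈ 0.606, b = sin(fδ)/sin δ ≈ 0.523.
p = a·p₁ + b·p₂ ≈ (0.232, -0.106, -0.967); φ = arcsin(p_z) ≈ -75.21°, λ = atan2(p_y, p_x) ≈ -24.50°.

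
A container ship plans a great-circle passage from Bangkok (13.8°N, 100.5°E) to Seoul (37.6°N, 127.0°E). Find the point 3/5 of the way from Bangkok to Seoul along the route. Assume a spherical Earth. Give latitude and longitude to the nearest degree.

≈ 29°N, 115°E

The haversine formula gives a central angle δ ≈ 0.584 rad (33.5°) between the endpoints.
Interpolate at f = 3/5 with slerp weights a = sin((1−f)δ)/sin δ ≈ 0.420, b = sin(fδ)/sin δ ≈ 0.623.
p = a·p₁ + b·p₂ ≈ (-0.371, 0.795, 0.480); φ = arcsin(p_z) ≈ 28.69°, λ = atan2(p_y, p_x) ≈ 115.03°.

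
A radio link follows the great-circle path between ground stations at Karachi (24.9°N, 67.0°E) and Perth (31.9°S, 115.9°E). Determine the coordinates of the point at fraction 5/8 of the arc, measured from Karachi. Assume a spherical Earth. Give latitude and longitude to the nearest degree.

From cos δ = sin φ₁ sin φ₂ + cos φ₁ cos φ₂ cos Δλ, the central angle is δ ≈ 1.283 rad (73.5°).
Interpolate at f = 5/8 with slerp weights a = sin((1−f)δ)/sin δ ≈ 0.483, b = sin(fδ)/sin δ ≈ 0.750.
p = a·p₁ + b·p₂ ≈ (-0.107, 0.975, -0.193); φ = arcsin(p_z) ≈ -11.12°, λ = atan2(p_y, p_x) ≈ 96.25°.

≈ (11°S, 96°E)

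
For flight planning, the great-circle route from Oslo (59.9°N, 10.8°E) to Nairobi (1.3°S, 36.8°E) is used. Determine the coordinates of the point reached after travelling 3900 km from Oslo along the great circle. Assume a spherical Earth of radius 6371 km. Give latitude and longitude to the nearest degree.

≈ (27°N, 29°E)

Convert each endpoint to a unit vector on the sphere (x = cos φ cos λ, y = cos φ sin λ, z = sin φ).
The central angle between the endpoints is δ = arccos(p₁·p₂) ≈ 1.125 rad (64.5°). The total great-circle distance is δ·R ≈ 1.125 × 6371 ≈ 7169 km, so the target fraction is f = 3900/7169 ≈ 0.544.
Interpolate at f ≈ 0.544 with slerp weights a = sin((1−f)δ)/sin δ ≈ 0.544, b = sin(fδ)/sin δ ≈ 0.637.
p = a·p₁ + b·p₂ ≈ (0.778, 0.432, 0.456); φ = arcsin(p_z) ≈ 27.14°, λ = atan2(p_y, p_x) ≈ 29.08°.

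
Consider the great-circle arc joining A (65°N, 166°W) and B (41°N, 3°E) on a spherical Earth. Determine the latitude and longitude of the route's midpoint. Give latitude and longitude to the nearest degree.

Convert each endpoint to a unit vector on the sphere (x = cos φ cos λ, y = cos φ sin λ, z = sin φ).
The central angle between the endpoints is δ = arccos(p₁·p₂) ≈ 1.285 rad (73.7°).
Interpolate at f = 1/2 with slerp weights a = sin((1−f)δ)/sin δ ≈ 0.625, b = sin(fδ)/sin δ ≈ 0.625.
p = a·p₁ + b·p₂ ≈ (0.215, -0.039, 0.976); φ = arcsin(p_z) ≈ 77.40°, λ = atan2(p_y, p_x) ≈ -10.35°.

≈ (77°N, 10°W)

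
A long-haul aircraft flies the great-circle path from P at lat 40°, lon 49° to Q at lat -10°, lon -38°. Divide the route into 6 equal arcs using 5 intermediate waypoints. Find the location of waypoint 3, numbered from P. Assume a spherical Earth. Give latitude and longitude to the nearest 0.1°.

Write both endpoints as unit vectors p₁, p₂ with components (cos φ cos λ, cos φ sin λ, sin φ).
The central angle between the endpoints is δ = arccos(p₁·p₂) ≈ 1.643 rad (94.1°).
Interpolate at f = 3/6 with slerp weights a = sin((1−f)δ)/sin δ ≈ 0.734, b = sin(fδ)/sin δ ≈ 0.734.
p = a·p₁ + b·p₂ ≈ (0.939, -0.021, 0.344); φ = arcsin(p_z) ≈ 20.14°, λ = atan2(p_y, p_x) ≈ -1.26°.

≈ lat 20.1°, lon -1.3°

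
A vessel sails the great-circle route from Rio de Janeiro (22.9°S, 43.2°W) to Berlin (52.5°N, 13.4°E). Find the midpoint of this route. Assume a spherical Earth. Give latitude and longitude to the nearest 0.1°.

Write both endpoints as unit vectors p₁, p₂ with components (cos φ cos λ, cos φ sin λ, sin φ).
The central angle between the endpoints is δ = arccos(p₁·p₂) ≈ 1.571 rad (90.0°).
Interpolate at f = 1/2 with slerp weights a = sin((1−f)δ)/sin δ ≈ 0.707, b = sin(fδ)/sin δ ≈ 0.707.
p = a·p₁ + b·p₂ ≈ (0.894, -0.346, 0.286); φ = arcsin(p_z) ≈ 16.61°, λ = atan2(p_y, p_x) ≈ -21.17°.

≈ (16.6°N, 21.2°W)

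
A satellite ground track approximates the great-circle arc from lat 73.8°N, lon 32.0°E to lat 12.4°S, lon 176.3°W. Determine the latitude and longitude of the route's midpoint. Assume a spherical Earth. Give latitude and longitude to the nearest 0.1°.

Convert each endpoint to a unit vector on the sphere (x = cos φ cos λ, y = cos φ sin λ, z = sin φ).
The central angle between the endpoints is δ = arccos(p₁·p₂) ≈ 2.033 rad (116.5°).
Interpolate at f = 1/2 with slerp weights a = sin((1−f)δ)/sin δ ≈ 0.950, b = sin(fδ)/sin δ ≈ 0.950.
p = a·p₁ + b·p₂ ≈ (-0.701, 0.081, 0.708); φ = arcsin(p_z) ≈ 45.10°, λ = atan2(p_y, p_x) ≈ 173.44°.

≈ lat 45.1°N, lon 173.4°E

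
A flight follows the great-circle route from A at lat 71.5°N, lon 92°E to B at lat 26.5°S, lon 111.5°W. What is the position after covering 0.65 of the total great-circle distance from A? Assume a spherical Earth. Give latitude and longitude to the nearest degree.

From cos δ = sin φ₁ sin φ₂ + cos φ₁ cos φ₂ cos Δλ, the central angle is δ ≈ 2.323 rad (133.1°).
Interpolate at f = 0.65 with slerp weights a = sin((1−f)δ)/sin δ ≈ 0.995, b = sin(fδ)/sin δ ≈ 1.368.
p = a·p₁ + b·p₂ ≈ (-0.460, -0.823, 0.334); φ = arcsin(p_z) ≈ 19.49°, λ = atan2(p_y, p_x) ≈ -119.18°.

≈ lat 19°N, lon 119°W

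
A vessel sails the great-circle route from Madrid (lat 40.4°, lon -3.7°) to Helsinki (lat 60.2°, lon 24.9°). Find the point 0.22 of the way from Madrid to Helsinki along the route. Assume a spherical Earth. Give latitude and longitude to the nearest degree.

≈ lat 45°, lon 1°

The haversine formula gives a central angle δ ≈ 0.463 rad (26.5°) between the endpoints.
Interpolate at f = 0.22 with slerp weights a = sin((1−f)δ)/sin δ ≈ 0.791, b = sin(fδ)/sin δ ≈ 0.228.
p = a·p₁ + b·p₂ ≈ (0.704, 0.009, 0.710); φ = arcsin(p_z) ≈ 45.26°, λ = atan2(p_y, p_x) ≈ 0.71°.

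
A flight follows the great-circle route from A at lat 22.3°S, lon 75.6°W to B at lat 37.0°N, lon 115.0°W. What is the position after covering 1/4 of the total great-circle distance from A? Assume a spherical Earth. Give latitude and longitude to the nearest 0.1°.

Write both endpoints as unit vectors p₁, p₂ with components (cos φ cos λ, cos φ sin λ, sin φ).
The central angle between the endpoints is δ = arccos(p₁·p₂) ≈ 1.221 rad (70.0°).
Interpolate at f = 1/4 with slerp weights a = sin((1−f)δ)/sin δ ≈ 0.844, b = sin(fδ)/sin δ ≈ 0.320.
p = a·p₁ + b·p₂ ≈ (0.086, -0.988, -0.128); φ = arcsin(p_z) ≈ -7.34°, λ = atan2(p_y, p_x) ≈ -85.01°.

≈ lat 7.3°S, lon 85.0°W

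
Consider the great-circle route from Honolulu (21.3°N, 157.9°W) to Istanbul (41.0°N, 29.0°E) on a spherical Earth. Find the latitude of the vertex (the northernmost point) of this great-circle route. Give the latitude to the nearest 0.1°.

The great circle lies in the plane with unit normal n̂ = (p₁ × p₂)/|p₁ × p₂|.
Here n̂_z ≈ -0.095; the vertex latitude is φ_max = arccos|n̂_z| ≈ 84.5°.
Check via Clairaut: cos φ_max = |cos φ₁| · sin C = cos(21.3°)·sin(5.9°) ≈ 0.095, again giving ≈ 84.5°.

≈ 84.5°N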